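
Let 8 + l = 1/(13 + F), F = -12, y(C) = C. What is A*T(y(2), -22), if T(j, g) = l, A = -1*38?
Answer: 266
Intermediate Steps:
A = -38
l = -7 (l = -8 + 1/(13 - 12) = -8 + 1/1 = -8 + 1 = -7)
T(j, g) = -7
A*T(y(2), -22) = -38*(-7) = 266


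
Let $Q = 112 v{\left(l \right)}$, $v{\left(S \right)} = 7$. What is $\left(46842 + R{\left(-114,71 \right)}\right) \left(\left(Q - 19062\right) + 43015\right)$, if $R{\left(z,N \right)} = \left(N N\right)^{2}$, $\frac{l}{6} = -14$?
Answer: $629767483451$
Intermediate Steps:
$l = -84$ ($l = 6 \left(-14\right) = -84$)
$R{\left(z,N \right)} = N^{4}$ ($R{\left(z,N \right)} = \left(N^{2}\right)^{2} = N^{4}$)
$Q = 784$ ($Q = 112 \cdot 7 = 784$)
$\left(46842 + R{\left(-114,71 \right)}\right) \left(\left(Q - 19062\right) + 43015\right) = \left(46842 + 71^{4}\right) \left(\left(784 - 19062\right) + 43015\right) = \left(46842 + 25411681\right) \left(\left(784 - 19062\right) + 43015\right) = 25458523 \left(-18278 + 43015\right) = 25458523 \cdot 24737 = 629767483451$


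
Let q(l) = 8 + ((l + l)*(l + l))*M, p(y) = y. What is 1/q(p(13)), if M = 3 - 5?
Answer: -1/1344 ≈ -0.00074405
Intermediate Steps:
M = -2
q(l) = 8 - 8*l² (q(l) = 8 + ((l + l)*(l + l))*(-2) = 8 + ((2*l)*(2*l))*(-2) = 8 + (4*l²)*(-2) = 8 - 8*l²)
1/q(p(13)) = 1/(8 - 8*13²) = 1/(8 - 8*169) = 1/(8 - 1352) = 1/(-1344) = -1/1344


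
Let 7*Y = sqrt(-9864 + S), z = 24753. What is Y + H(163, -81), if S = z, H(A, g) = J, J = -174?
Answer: -174 + sqrt(14889)/7 ≈ -156.57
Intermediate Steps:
H(A, g) = -174
S = 24753
Y = sqrt(14889)/7 (Y = sqrt(-9864 + 24753)/7 = sqrt(14889)/7 ≈ 17.431)
Y + H(163, -81) = sqrt(14889)/7 - 174 = -174 + sqrt(14889)/7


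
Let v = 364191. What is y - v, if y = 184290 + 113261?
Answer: -66640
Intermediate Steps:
y = 297551
y - v = 297551 - 1*364191 = 297551 - 364191 = -66640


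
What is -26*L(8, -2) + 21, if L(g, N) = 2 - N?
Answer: -83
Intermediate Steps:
-26*L(8, -2) + 21 = -26*(2 - 1*(-2)) + 21 = -26*(2 + 2) + 21 = -26*4 + 21 = -104 + 21 = -83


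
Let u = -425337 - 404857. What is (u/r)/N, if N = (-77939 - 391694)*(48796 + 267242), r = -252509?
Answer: -415097/18738929497750743 ≈ -2.2152e-11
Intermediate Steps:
u = -830194
N = -148421874054 (N = -469633*316038 = -148421874054)
(u/r)/N = -830194/(-252509)/(-148421874054) = -830194*(-1/252509)*(-1/148421874054) = (830194/252509)*(-1/148421874054) = -415097/18738929497750743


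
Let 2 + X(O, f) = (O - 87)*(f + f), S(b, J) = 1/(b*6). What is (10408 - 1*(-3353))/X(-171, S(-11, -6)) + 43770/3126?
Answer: 79331171/33344 ≈ 2379.2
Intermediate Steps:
S(b, J) = 1/(6*b)
X(O, f) = -2 + 2*f*(-87 + O) (X(O, f) = -2 + (O - 87)*(f + f) = -2 + (-87 + O)*(2*f) = -2 + 2*f*(-87 + O))
(10408 - 1*(-3353))/X(-171, S(-11, -6)) + 43770/3126 = (10408 - 1*(-3353))/(-2 - 29/(-11) + 2*(-171)*((⅙)/(-11))) + 43770/3126 = (10408 + 3353)/(-2 - 29*(-1)/11 + 2*(-171)*((⅙)*(-1/11))) + 43770*(1/3126) = 13761/(-2 - 174*(-1/66) + 2*(-171)*(-1/66)) + 7295/521 = 13761/(-2 + 29/11 + 57/11) + 7295/521 = 13761/(64/11) + 7295/521 = 13761*(11/64) + 7295/521 = 151371/64 + 7295/521 = 79331171/33344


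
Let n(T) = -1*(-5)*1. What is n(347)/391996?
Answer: 5/391996 ≈ 1.2755e-5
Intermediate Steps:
n(T) = 5 (n(T) = 5*1 = 5)
n(347)/391996 = 5/391996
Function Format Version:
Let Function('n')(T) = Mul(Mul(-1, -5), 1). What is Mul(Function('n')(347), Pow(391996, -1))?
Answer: Rational(5, 391996) ≈ 1.2755e-5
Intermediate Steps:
Function('n')(T) = 5 (Function('n')(T) = Mul(5, 1) = 5)
Mul(Function('n')(347), Pow(391996, -1)) = Mul(5, Pow(391996, -1)) = Mul(5, Rational(1, 391996)) = Rational(5, 391996)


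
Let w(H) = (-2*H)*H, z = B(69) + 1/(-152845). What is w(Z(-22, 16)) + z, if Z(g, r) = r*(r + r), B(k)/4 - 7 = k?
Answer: -80088334481/152845 ≈ -5.2398e+5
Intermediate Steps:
B(k) = 28 + 4*k
z = 46464879/152845 (z = (28 + 4*69) + 1/(-152845) = (28 + 276) - 1/152845 = 304 - 1/152845 = 46464879/152845 ≈ 304.00)
Z(g, r) = 2*r² (Z(g, r) = r*(2*r) = 2*r²)
w(H) = -2*H²
w(Z(-22, 16)) + z = -2*(2*16²)² + 46464879/152845 = -2*(2*256)² + 46464879/152845 = -2*512² + 46464879/152845 = -2*262144 + 46464879/152845 = -524288 + 46464879/152845 = -80088334481/152845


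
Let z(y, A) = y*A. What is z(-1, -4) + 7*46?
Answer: 326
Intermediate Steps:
z(y, A) = A*y
z(-1, -4) + 7*46 = -4*(-1) + 7*46 = 4 + 322 = 326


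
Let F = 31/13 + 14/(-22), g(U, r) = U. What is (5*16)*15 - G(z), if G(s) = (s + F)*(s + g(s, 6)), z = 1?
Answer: 170814/143 ≈ 1194.5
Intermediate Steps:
F = 250/143 (F = 31*(1/13) + 14*(-1/22) = 31/13 - 7/11 = 250/143 ≈ 1.7483)
G(s) = 2*s*(250/143 + s) (G(s) = (s + 250/143)*(s + s) = (250/143 + s)*(2*s) = 2*s*(250/143 + s))
(5*16)*15 - G(z) = (5*16)*15 - 2*(250 + 143*1)/143 = 80*15 - 2*(250 + 143)/143 = 1200 - 2*393/143 = 1200 - 1*786/143 = 1200 - 786/143 = 170814/143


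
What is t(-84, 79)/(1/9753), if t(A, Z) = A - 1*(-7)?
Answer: -750981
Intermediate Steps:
t(A, Z) = 7 + A (t(A, Z) = A + 7 = 7 + A)
t(-84, 79)/(1/9753) = (7 - 84)/(1/9753) = -77/1/9753 = -77*9753 = -750981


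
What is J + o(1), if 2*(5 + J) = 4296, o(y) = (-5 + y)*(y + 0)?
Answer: 2139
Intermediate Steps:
o(y) = y*(-5 + y) (o(y) = (-5 + y)*y = y*(-5 + y))
J = 2143 (J = -5 + (1/2)*4296 = -5 + 2148 = 2143)
J + o(1) = 2143 + 1*(-5 + 1) = 2143 + 1*(-4) = 2143 - 4 = 2139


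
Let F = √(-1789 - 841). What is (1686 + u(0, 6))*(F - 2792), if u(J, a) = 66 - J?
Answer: -4891584 + 1752*I*√2630 ≈ -4.8916e+6 + 89849.0*I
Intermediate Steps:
F = I*√2630 (F = √(-2630) = I*√2630 ≈ 51.284*I)
(1686 + u(0, 6))*(F - 2792) = (1686 + (66 - 1*0))*(I*√2630 - 2792) = (1686 + (66 + 0))*(-2792 + I*√2630) = (1686 + 66)*(-2792 + I*√2630) = 1752*(-2792 + I*√2630) = -4891584 + 1752*I*√2630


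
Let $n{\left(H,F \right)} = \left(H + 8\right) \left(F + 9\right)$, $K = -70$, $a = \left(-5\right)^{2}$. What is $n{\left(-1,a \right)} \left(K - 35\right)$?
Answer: $-24990$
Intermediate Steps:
$a = 25$
$n{\left(H,F \right)} = \left(8 + H\right) \left(9 + F\right)$
$n{\left(-1,a \right)} \left(K - 35\right) = \left(72 + 8 \cdot 25 + 9 \left(-1\right) + 25 \left(-1\right)\right) \left(-70 - 35\right) = \left(72 + 200 - 9 - 25\right) \left(-105\right) = 238 \left(-105\right) = -24990$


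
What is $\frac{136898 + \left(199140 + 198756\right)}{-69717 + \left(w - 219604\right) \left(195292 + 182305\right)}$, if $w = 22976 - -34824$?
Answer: $- \frac{534794}{61096774705} \approx -8.7532 \cdot 10^{-6}$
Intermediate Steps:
$w = 57800$ ($w = 22976 + 34824 = 57800$)
$\frac{136898 + \left(199140 + 198756\right)}{-69717 + \left(w - 219604\right) \left(195292 + 182305\right)} = \frac{136898 + \left(199140 + 198756\right)}{-69717 + \left(57800 - 219604\right) \left(195292 + 182305\right)} = \frac{136898 + 397896}{-69717 - 61096704988} = \frac{534794}{-69717 - 61096704988} = \frac{534794}{-61096774705} = 534794 \left(- \frac{1}{61096774705}\right) = - \frac{534794}{61096774705}$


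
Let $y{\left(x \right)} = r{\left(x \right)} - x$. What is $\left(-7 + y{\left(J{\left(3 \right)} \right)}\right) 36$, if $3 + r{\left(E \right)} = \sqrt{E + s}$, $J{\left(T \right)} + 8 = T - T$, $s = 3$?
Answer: $-72 + 36 i \sqrt{5} \approx -72.0 + 80.498 i$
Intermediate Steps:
$J{\left(T \right)} = -8$ ($J{\left(T \right)} = -8 + \left(T - T\right) = -8 + 0 = -8$)
$r{\left(E \right)} = -3 + \sqrt{3 + E}$ ($r{\left(E \right)} = -3 + \sqrt{E + 3} = -3 + \sqrt{3 + E}$)
$y{\left(x \right)} = -3 + \sqrt{3 + x} - x$ ($y{\left(x \right)} = \left(-3 + \sqrt{3 + x}\right) - x = -3 + \sqrt{3 + x} - x$)
$\left(-7 + y{\left(J{\left(3 \right)} \right)}\right) 36 = \left(-7 - \left(-5 - \sqrt{3 - 8}\right)\right) 36 = \left(-7 + \left(-3 + \sqrt{-5} + 8\right)\right) 36 = \left(-7 + \left(-3 + i \sqrt{5} + 8\right)\right) 36 = \left(-7 + \left(5 + i \sqrt{5}\right)\right) 36 = \left(-2 + i \sqrt{5}\right) 36 = -72 + 36 i \sqrt{5}$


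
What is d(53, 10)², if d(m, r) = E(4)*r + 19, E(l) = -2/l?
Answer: 196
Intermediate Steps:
d(m, r) = 19 - r/2 (d(m, r) = (-2/4)*r + 19 = (-2*¼)*r + 19 = -r/2 + 19 = 19 - r/2)
d(53, 10)² = (19 - ½*10)² = (19 - 5)² = 14² = 196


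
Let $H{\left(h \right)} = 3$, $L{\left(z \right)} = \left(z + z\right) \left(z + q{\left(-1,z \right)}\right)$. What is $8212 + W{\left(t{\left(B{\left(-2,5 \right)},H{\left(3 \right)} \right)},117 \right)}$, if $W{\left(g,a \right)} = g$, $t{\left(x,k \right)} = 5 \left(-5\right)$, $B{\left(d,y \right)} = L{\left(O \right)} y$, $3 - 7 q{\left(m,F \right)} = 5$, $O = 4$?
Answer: $8187$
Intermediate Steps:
$q{\left(m,F \right)} = - \frac{2}{7}$ ($q{\left(m,F \right)} = \frac{3}{7} - \frac{5}{7} = - \frac{2}{7}$)
$L{\left(z \right)} = 2 z \left(- \frac{2}{7} + z\right)$ ($L{\left(z \right)} = \left(z + z\right) \left(z - \frac{2}{7}\right) = 2 z \left(- \frac{2}{7} + z\right)$)
$B{\left(d,y \right)} = \frac{208 y}{7}$ ($B{\left(d,y \right)} = \frac{2}{7} \cdot 4 \left(-2 + 7 \cdot 4\right) y = \frac{2}{7} \cdot 4 \left(-2 + 28\right) y = \frac{2}{7} \cdot 4 \cdot 26 y = \frac{208 y}{7}$)
$t{\left(x,k \right)} = -25$
$8212 + W{\left(t{\left(B{\left(-2,5 \right)},H{\left(3 \right)} \right)},117 \right)} = 8212 - 25 = 8187$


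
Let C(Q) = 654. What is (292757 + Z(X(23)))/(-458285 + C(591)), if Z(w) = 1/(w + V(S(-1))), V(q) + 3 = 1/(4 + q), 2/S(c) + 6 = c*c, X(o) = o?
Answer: -106856323/167035315 ≈ -0.63972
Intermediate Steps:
S(c) = 2/(-6 + c**2) (S(c) = 2/(-6 + c*c) = 2/(-6 + c**2))
V(q) = -3 + 1/(4 + q)
Z(w) = 1/(-49/18 + w) (Z(w) = 1/(w + (-11 - 6/(-6 + (-1)**2))/(4 + 2/(-6 + (-1)**2))) = 1/(w + (-11 - 6/(-6 + 1))/(4 + 2/(-6 + 1))) = 1/(w + (-11 - 6/(-5))/(4 + 2/(-5))) = 1/(w + (-11 - 6*(-1)/5)/(4 + 2*(-1/5))) = 1/(w + (-11 - 3*(-2/5))/(4 - 2/5)) = 1/(w + (-11 + 6/5)/(18/5)) = 1/(w + (5/18)*(-49/5)) = 1/(w - 49/18) = 1/(-49/18 + w))
(292757 + Z(X(23)))/(-458285 + C(591)) = (292757 + 18/(-49 + 18*23))/(-458285 + 654) = (292757 + 18/(-49 + 414))/(-457631) = (292757 + 18/365)*(-1/457631) = (106856323/365)*(-1/457631) = -106856323/167035315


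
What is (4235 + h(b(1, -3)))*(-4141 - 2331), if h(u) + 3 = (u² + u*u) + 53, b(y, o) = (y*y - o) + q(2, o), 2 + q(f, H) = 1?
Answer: -27849016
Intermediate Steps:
q(f, H) = -1 (q(f, H) = -2 + 1 = -1)
b(y, o) = -1 + y² - o (b(y, o) = (y*y - o) - 1 = (y² - o) - 1 = -1 + y² - o)
h(u) = 50 + 2*u² (h(u) = -3 + ((u² + u*u) + 53) = -3 + ((u² + u²) + 53) = -3 + (2*u² + 53) = -3 + (53 + 2*u²) = 50 + 2*u²)
(4235 + h(b(1, -3)))*(-4141 - 2331) = (4235 + (50 + 2*(-1 + 1² - 1*(-3))²))*(-4141 - 2331) = (4235 + (50 + 2*(-1 + 1 + 3)²))*(-6472) = (4235 + (50 + 2*3²))*(-6472) = (4235 + (50 + 2*9))*(-6472) = (4235 + (50 + 18))*(-6472) = (4235 + 68)*(-6472) = 4303*(-6472) = -27849016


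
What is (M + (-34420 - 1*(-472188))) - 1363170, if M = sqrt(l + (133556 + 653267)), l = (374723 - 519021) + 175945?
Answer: -925402 + sqrt(818470) ≈ -9.2450e+5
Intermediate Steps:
l = 31647 (l = -144298 + 175945 = 31647)
M = sqrt(818470) (M = sqrt(31647 + (133556 + 653267)) = sqrt(31647 + 786823) = sqrt(818470) ≈ 904.69)
(M + (-34420 - 1*(-472188))) - 1363170 = (sqrt(818470) + (-34420 - 1*(-472188))) - 1363170 = (sqrt(818470) + (-34420 + 472188)) - 1363170 = (sqrt(818470) + 437768) - 1363170 = (437768 + sqrt(818470)) - 1363170 = -925402 + sqrt(818470)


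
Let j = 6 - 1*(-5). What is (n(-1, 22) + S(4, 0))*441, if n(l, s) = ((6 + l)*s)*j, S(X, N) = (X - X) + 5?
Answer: 535815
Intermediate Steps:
j = 11 (j = 6 + 5 = 11)
S(X, N) = 5 (S(X, N) = 0 + 5 = 5)
n(l, s) = 11*s*(6 + l) (n(l, s) = ((6 + l)*s)*11 = (s*(6 + l))*11 = 11*s*(6 + l))
(n(-1, 22) + S(4, 0))*441 = (11*22*(6 - 1) + 5)*441 = (11*22*5 + 5)*441 = (1210 + 5)*441 = 1215*441 = 535815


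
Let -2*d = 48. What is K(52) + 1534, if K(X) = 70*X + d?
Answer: 5150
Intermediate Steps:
d = -24 (d = -½*48 = -24)
K(X) = -24 + 70*X (K(X) = 70*X - 24 = -24 + 70*X)
K(52) + 1534 = (-24 + 70*52) + 1534 = (-24 + 3640) + 1534 = 3616 + 1534 = 5150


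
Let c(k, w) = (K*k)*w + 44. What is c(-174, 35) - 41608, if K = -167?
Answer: 975466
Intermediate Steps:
c(k, w) = 44 - 167*k*w (c(k, w) = (-167*k)*w + 44 = -167*k*w + 44 = 44 - 167*k*w)
c(-174, 35) - 41608 = (44 - 167*(-174)*35) - 41608 = (44 + 1017030) - 41608 = 1017074 - 41608 = 975466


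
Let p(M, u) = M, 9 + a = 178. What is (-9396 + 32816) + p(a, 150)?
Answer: 23589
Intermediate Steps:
a = 169 (a = -9 + 178 = 169)
(-9396 + 32816) + p(a, 150) = (-9396 + 32816) + 169 = 23420 + 169 = 23589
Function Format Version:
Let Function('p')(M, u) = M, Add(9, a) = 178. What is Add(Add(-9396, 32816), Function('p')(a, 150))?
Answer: 23589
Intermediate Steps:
a = 169 (a = Add(-9, 178) = 169)
Add(Add(-9396, 32816), Function('p')(a, 150)) = Add(Add(-9396, 32816), 169) = Add(23420, 169) = 23589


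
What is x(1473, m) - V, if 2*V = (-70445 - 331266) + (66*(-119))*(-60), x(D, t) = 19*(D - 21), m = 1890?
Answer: -14353/2 ≈ -7176.5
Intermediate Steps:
x(D, t) = -399 + 19*D (x(D, t) = 19*(-21 + D) = -399 + 19*D)
V = 69529/2 (V = ((-70445 - 331266) + (66*(-119))*(-60))/2 = (-401711 - 7854*(-60))/2 = (-401711 + 471240)/2 = (½)*69529 = 69529/2 ≈ 34765.)
x(1473, m) - V = (-399 + 19*1473) - 1*69529/2 = (-399 + 27987) - 69529/2 = 27588 - 69529/2 = -14353/2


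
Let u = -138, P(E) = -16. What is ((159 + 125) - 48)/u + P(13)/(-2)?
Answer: 434/69 ≈ 6.2899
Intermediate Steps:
((159 + 125) - 48)/u + P(13)/(-2) = ((159 + 125) - 48)/(-138) - 16/(-2) = (284 - 48)*(-1/138) - 16*(-½) = 236*(-1/138) + 8 = -118/69 + 8 = 434/69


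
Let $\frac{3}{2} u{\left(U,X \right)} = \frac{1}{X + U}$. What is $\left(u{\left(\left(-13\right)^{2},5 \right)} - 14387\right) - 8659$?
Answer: $- \frac{6015005}{261} \approx -23046.0$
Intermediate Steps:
$u{\left(U,X \right)} = \frac{2}{3 \left(U + X\right)}$ ($u{\left(U,X \right)} = \frac{2}{3 \left(X + U\right)} = \frac{2}{3 \left(U + X\right)}$)
$\left(u{\left(\left(-13\right)^{2},5 \right)} - 14387\right) - 8659 = \left(\frac{2}{3 \left(\left(-13\right)^{2} + 5\right)} - 14387\right) - 8659 = \left(\frac{2}{3 \left(169 + 5\right)} - 14387\right) - 8659 = \left(\frac{2}{3 \cdot 174} - 14387\right) - 8659 = \left(\frac{2}{3} \cdot \frac{1}{174} - 14387\right) - 8659 = \left(\frac{1}{261} - 14387\right) - 8659 = - \frac{3755006}{261} - 8659 = - \frac{6015005}{261}$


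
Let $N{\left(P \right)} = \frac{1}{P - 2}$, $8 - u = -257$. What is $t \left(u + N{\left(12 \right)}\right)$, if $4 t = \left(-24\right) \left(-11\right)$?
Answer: $\frac{87483}{5} \approx 17497.0$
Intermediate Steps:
$u = 265$ ($u = 8 - -257 = 8 + 257 = 265$)
$N{\left(P \right)} = \frac{1}{-2 + P}$
$t = 66$ ($t = \frac{\left(-24\right) \left(-11\right)}{4} = \frac{1}{4} \cdot 264 = 66$)
$t \left(u + N{\left(12 \right)}\right) = 66 \left(265 + \frac{1}{-2 + 12}\right) = 66 \left(265 + \frac{1}{10}\right) = 66 \cdot \frac{2651}{10} = \frac{87483}{5}$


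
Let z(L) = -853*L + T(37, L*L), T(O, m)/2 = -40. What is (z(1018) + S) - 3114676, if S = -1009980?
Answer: -4993090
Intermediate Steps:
T(O, m) = -80 (T(O, m) = 2*(-40) = -80)
z(L) = -80 - 853*L (z(L) = -853*L - 80 = -80 - 853*L)
(z(1018) + S) - 3114676 = ((-80 - 853*1018) - 1009980) - 3114676 = ((-80 - 868354) - 1009980) - 3114676 = (-868434 - 1009980) - 3114676 = -1878414 - 3114676 = -4993090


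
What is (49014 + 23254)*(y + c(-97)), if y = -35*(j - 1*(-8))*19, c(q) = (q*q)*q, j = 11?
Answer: -66870158544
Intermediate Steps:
c(q) = q**3 (c(q) = q**2*q = q**3)
y = -12635 (y = -35*(11 - 1*(-8))*19 = -35*(11 + 8)*19 = -35*19*19 = -665*19 = -12635)
(49014 + 23254)*(y + c(-97)) = (49014 + 23254)*(-12635 + (-97)**3) = 72268*(-12635 - 912673) = 72268*(-925308) = -66870158544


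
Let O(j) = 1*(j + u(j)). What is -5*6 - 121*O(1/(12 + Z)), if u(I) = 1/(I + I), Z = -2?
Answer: -6471/10 ≈ -647.10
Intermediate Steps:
u(I) = 1/(2*I)
O(j) = j + 1/(2*j) (O(j) = 1*(j + 1/(2*j)) = j + 1/(2*j))
-5*6 - 121*O(1/(12 + Z)) = -5*6 - 121*(1/(12 - 2) + 1/(2*(1/(12 - 2)))) = -30 - 121*(1/10 + 1/(2*(1/10))) = -30 - 121*(1/10 + (1/2)*10) = -30 - 121*(1/10 + 5) = -30 - 121*51/10 = -30 - 6171/10 = -6471/10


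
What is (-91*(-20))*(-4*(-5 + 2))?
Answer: 21840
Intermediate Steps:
(-91*(-20))*(-4*(-5 + 2)) = 1820*(-4*(-3)) = 1820*12 = 21840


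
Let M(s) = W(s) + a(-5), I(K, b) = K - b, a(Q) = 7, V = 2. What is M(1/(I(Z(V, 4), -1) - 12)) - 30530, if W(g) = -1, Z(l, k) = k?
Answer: -30524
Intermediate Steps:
M(s) = 6 (M(s) = -1 + 7 = 6)
M(1/(I(Z(V, 4), -1) - 12)) - 30530 = 6 - 30530 = -30524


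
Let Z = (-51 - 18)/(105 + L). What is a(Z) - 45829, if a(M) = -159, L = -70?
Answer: -45988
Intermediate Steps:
Z = -69/35 (Z = (-51 - 18)/(105 - 70) = -69/35 ≈ -1.9714)
a(Z) - 45829 = -159 - 45829 = -45988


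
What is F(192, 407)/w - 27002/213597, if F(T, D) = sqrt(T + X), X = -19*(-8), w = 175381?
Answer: -27002/213597 + 2*sqrt(86)/175381 ≈ -0.12631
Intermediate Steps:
X = 152
F(T, D) = sqrt(152 + T) (F(T, D) = sqrt(T + 152) = sqrt(152 + T))
F(192, 407)/w - 27002/213597 = sqrt(152 + 192)/175381 - 27002/213597 = sqrt(344)*(1/175381) - 27002*1/213597 = (2*sqrt(86))*(1/175381) - 27002/213597 = 2*sqrt(86)/175381 - 27002/213597 = -27002/213597 + 2*sqrt(86)/175381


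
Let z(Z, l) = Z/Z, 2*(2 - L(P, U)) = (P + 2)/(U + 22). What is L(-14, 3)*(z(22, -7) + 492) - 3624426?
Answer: -90583042/25 ≈ -3.6233e+6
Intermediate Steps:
L(P, U) = 2 - (2 + P)/(2*(22 + U)) (L(P, U) = 2 - (P + 2)/(2*(U + 22)) = 2 - (2 + P)/(2*(22 + U)))
z(Z, l) = 1
L(-14, 3)*(z(22, -7) + 492) - 3624426 = ((86 - 1*(-14) + 4*3)/(2*(22 + 3)))*(1 + 492) - 3624426 = ((½)*(86 + 14 + 12)/25)*493 - 3624426 = ((½)*(1/25)*112)*493 - 3624426 = (56/25)*493 - 3624426 = 27608/25 - 3624426 = -90583042/25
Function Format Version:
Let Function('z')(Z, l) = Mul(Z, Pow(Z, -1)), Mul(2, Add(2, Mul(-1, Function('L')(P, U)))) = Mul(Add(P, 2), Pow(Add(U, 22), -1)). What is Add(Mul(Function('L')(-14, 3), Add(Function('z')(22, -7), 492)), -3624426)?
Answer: Rational(-90583042, 25) ≈ -3.6233e+6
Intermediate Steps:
Function('L')(P, U) = Add(2, Mul(Rational(-1, 2), Pow(Add(22, U), -1), Add(2, P))) (Function('L')(P, U) = Add(2, Mul(Rational(-1, 2), Mul(Add(P, 2), Pow(Add(U, 22), -1)))) = Add(2, Mul(Rational(-1, 2), Mul(Add(2, P), Pow(Add(22, U), -1)))) = Add(2, Mul(Rational(-1, 2), Mul(Pow(Add(22, U), -1), Add(2, P)))) = Add(2, Mul(Rational(-1, 2), Pow(Add(22, U), -1), Add(2, P))))
Function('z')(Z, l) = 1
Add(Mul(Function('L')(-14, 3), Add(Function('z')(22, -7), 492)), -3624426) = Add(Mul(Mul(Rational(1, 2), Pow(Add(22, 3), -1), Add(86, Mul(-1, -14), Mul(4, 3))), Add(1, 492)), -3624426) = Add(Mul(Mul(Rational(1, 2), Pow(25, -1), Add(86, 14, 12)), 493), -3624426) = Add(Mul(Mul(Rational(1, 2), Rational(1, 25), 112), 493), -3624426) = Add(Mul(Rational(56, 25), 493), -3624426) = Add(Rational(27608, 25), -3624426) = Rational(-90583042, 25)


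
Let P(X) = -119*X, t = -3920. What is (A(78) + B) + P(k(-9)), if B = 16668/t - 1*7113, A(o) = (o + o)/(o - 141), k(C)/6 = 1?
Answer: -23031161/2940 ≈ -7833.7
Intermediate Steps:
k(C) = 6 (k(C) = 6*1 = 6)
A(o) = 2*o/(-141 + o) (A(o) = (2*o)/(-141 + o) = 2*o/(-141 + o))
B = -6974907/980 (B = 16668/(-3920) - 1*7113 = 16668*(-1/3920) - 7113 = -4167/980 - 7113 = -6974907/980 ≈ -7117.3)
(A(78) + B) + P(k(-9)) = (2*78/(-141 + 78) - 6974907/980) - 119*6 = (2*78/(-63) - 6974907/980) - 714 = (2*78*(-1/63) - 6974907/980) - 714 = (-52/21 - 6974907/980) - 714 = -20932001/2940 - 714 = -23031161/2940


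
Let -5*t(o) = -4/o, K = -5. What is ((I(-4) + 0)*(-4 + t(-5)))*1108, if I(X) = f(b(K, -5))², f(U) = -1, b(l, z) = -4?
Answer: -115232/25 ≈ -4609.3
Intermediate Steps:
t(o) = 4/(5*o) (t(o) = -(-4)/(5*o) = 4/(5*o))
I(X) = 1 (I(X) = (-1)² = 1)
((I(-4) + 0)*(-4 + t(-5)))*1108 = ((1 + 0)*(-4 + (⅘)/(-5)))*1108 = (1*(-4 + (⅘)*(-⅕)))*1108 = (1*(-4 - 4/25))*1108 = (1*(-104/25))*1108 = -104/25*1108 = -115232/25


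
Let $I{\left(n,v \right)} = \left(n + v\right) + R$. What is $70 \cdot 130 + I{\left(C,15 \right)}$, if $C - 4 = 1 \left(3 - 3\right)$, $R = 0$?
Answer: $9119$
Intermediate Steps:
$C = 4$ ($C = 4 + 1 \left(3 - 3\right) = 4 + 1 \cdot 0 = 4 + 0 = 4$)
$I{\left(n,v \right)} = n + v$ ($I{\left(n,v \right)} = \left(n + v\right) + 0 = n + v$)
$70 \cdot 130 + I{\left(C,15 \right)} = 70 \cdot 130 + \left(4 + 15\right) = 9100 + 19 = 9119$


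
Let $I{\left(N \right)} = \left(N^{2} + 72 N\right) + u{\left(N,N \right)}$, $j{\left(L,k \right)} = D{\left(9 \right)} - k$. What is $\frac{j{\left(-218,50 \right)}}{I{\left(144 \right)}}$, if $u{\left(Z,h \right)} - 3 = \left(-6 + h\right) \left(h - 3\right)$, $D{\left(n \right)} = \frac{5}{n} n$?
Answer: $- \frac{3}{3371} \approx -0.00088994$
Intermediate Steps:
$D{\left(n \right)} = 5$
$u{\left(Z,h \right)} = 3 + \left(-6 + h\right) \left(-3 + h\right)$ ($u{\left(Z,h \right)} = 3 + \left(-6 + h\right) \left(h - 3\right) = 3 + \left(-6 + h\right) \left(-3 + h\right)$)
$j{\left(L,k \right)} = 5 - k$
$I{\left(N \right)} = 21 + 2 N^{2} + 63 N$ ($I{\left(N \right)} = \left(N^{2} + 72 N\right) + \left(21 + N^{2} - 9 N\right) = 21 + 2 N^{2} + 63 N$)
$\frac{j{\left(-218,50 \right)}}{I{\left(144 \right)}} = \frac{5 - 50}{21 + 2 \cdot 144^{2} + 63 \cdot 144} = \frac{5 - 50}{21 + 2 \cdot 20736 + 9072} = - \frac{45}{21 + 41472 + 9072} = - \frac{45}{50565} = \left(-45\right) \frac{1}{50565} = - \frac{3}{3371}$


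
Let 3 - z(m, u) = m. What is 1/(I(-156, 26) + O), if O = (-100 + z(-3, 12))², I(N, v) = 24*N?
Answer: 1/5092 ≈ 0.00019639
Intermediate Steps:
z(m, u) = 3 - m
O = 8836 (O = (-100 + (3 - 1*(-3)))² = (-100 + (3 + 3))² = (-100 + 6)² = (-94)² = 8836)
1/(I(-156, 26) + O) = 1/(24*(-156) + 8836) = 1/(-3744 + 8836) = 1/5092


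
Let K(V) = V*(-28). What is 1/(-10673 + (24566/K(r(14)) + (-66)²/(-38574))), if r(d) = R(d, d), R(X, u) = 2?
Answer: -60004/666751937 ≈ -8.9995e-5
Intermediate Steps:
r(d) = 2
K(V) = -28*V
1/(-10673 + (24566/K(r(14)) + (-66)²/(-38574))) = 1/(-10673 + (24566/((-28*2)) + (-66)²/(-38574))) = 1/(-10673 + (24566/(-56) + 4356*(-1/38574))) = 1/(-10673 + (24566*(-1/56) - 242/2143)) = 1/(-10673 + (-12283/28 - 242/2143)) = 1/(-10673 - 26329245/60004) = 1/(-666751937/60004) = -60004/666751937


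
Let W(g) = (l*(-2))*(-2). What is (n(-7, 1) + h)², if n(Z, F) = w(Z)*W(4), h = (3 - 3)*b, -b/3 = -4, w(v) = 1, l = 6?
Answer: 576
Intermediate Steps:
b = 12 (b = -3*(-4) = 12)
h = 0 (h = (3 - 3)*12 = 0*12 = 0)
W(g) = 24 (W(g) = (6*(-2))*(-2) = -12*(-2) = 24)
n(Z, F) = 24 (n(Z, F) = 1*24 = 24)
(n(-7, 1) + h)² = (24 + 0)² = 24² = 576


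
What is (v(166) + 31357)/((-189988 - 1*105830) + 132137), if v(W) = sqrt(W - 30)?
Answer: -31357/163681 - 2*sqrt(34)/163681 ≈ -0.19165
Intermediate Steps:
v(W) = sqrt(-30 + W)
(v(166) + 31357)/((-189988 - 1*105830) + 132137) = (sqrt(-30 + 166) + 31357)/((-189988 - 1*105830) + 132137) = (sqrt(136) + 31357)/((-189988 - 105830) + 132137) = (2*sqrt(34) + 31357)/(-295818 + 132137) = (31357 + 2*sqrt(34))/(-163681) = (31357 + 2*sqrt(34))*(-1/163681) = -31357/163681 - 2*sqrt(34)/163681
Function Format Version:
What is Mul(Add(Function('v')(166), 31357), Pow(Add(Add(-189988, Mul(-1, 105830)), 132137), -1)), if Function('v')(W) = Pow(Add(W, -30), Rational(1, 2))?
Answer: Add(Rational(-31357, 163681), Mul(Rational(-2, 163681), Pow(34, Rational(1, 2)))) ≈ -0.19165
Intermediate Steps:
Function('v')(W) = Pow(Add(-30, W), Rational(1, 2))
Mul(Add(Function('v')(166), 31357), Pow(Add(Add(-189988, Mul(-1, 105830)), 132137), -1)) = Mul(Add(Pow(Add(-30, 166), Rational(1, 2)), 31357), Pow(Add(Add(-189988, Mul(-1, 105830)), 132137), -1)) = Mul(Add(Pow(136, Rational(1, 2)), 31357), Pow(Add(Add(-189988, -105830), 132137), -1)) = Mul(Add(Mul(2, Pow(34, Rational(1, 2))), 31357), Pow(Add(-295818, 132137), -1)) = Mul(Add(31357, Mul(2, Pow(34, Rational(1, 2)))), Pow(-163681, -1)) = Mul(Add(31357, Mul(2, Pow(34, Rational(1, 2)))), Rational(-1, 163681)) = Add(Rational(-31357, 163681), Mul(Rational(-2, 163681), Pow(34, Rational(1, 2))))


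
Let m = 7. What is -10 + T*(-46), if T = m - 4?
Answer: -148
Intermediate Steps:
T = 3 (T = 7 - 4 = 3)
-10 + T*(-46) = -10 + 3*(-46) = -10 - 138 = -148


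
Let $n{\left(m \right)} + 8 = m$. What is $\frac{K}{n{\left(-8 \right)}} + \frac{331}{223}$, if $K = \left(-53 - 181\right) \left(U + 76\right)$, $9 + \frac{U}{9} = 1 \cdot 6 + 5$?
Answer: $\frac{1227601}{892} \approx 1376.2$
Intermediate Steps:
$n{\left(m \right)} = -8 + m$
$U = 18$ ($U = -81 + 9 \left(1 \cdot 6 + 5\right) = -81 + 9 \left(6 + 5\right) = -81 + 9 \cdot 11 = -81 + 99 = 18$)
$K = -21996$ ($K = \left(-53 - 181\right) \left(18 + 76\right) = \left(-234\right) 94 = -21996$)
$\frac{K}{n{\left(-8 \right)}} + \frac{331}{223} = - \frac{21996}{-8 - 8} + \frac{331}{223} = - \frac{21996}{-16} + 331 \cdot \frac{1}{223} = \left(-21996\right) \left(- \frac{1}{16}\right) + \frac{331}{223} = \frac{5499}{4} + \frac{331}{223} = \frac{1227601}{892}$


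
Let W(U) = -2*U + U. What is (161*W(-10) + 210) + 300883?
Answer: 302703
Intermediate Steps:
W(U) = -U
(161*W(-10) + 210) + 300883 = (161*(-1*(-10)) + 210) + 300883 = (161*10 + 210) + 300883 = (1610 + 210) + 300883 = 1820 + 300883 = 302703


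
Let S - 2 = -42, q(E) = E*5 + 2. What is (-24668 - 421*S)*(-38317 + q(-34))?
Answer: 301260580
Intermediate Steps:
q(E) = 2 + 5*E (q(E) = 5*E + 2 = 2 + 5*E)
S = -40 (S = 2 - 42 = -40)
(-24668 - 421*S)*(-38317 + q(-34)) = (-24668 - 421*(-40))*(-38317 + (2 + 5*(-34))) = (-24668 + 16840)*(-38317 + (2 - 170)) = -7828*(-38317 - 168) = -7828*(-38485) = 301260580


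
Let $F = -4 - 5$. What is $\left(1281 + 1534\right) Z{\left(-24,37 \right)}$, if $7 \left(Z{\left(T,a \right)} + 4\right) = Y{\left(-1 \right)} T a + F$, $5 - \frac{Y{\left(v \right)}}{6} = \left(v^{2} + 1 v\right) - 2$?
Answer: $- \frac{105092395}{7} \approx -1.5013 \cdot 10^{7}$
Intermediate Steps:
$Y{\left(v \right)} = 42 - 6 v - 6 v^{2}$ ($Y{\left(v \right)} = 30 - 6 \left(\left(v^{2} + 1 v\right) - 2\right) = 30 - 6 \left(\left(v^{2} + v\right) - 2\right) = 30 - 6 \left(\left(v + v^{2}\right) - 2\right) = 30 - 6 \left(-2 + v + v^{2}\right) = 30 - \left(-12 + 6 v + 6 v^{2}\right) = 42 - 6 v - 6 v^{2}$)
$F = -9$ ($F = -4 - 5 = -9$)
$Z{\left(T,a \right)} = - \frac{37}{7} + 6 T a$ ($Z{\left(T,a \right)} = -4 + \frac{\left(42 - -6 - 6 \left(-1\right)^{2}\right) T a - 9}{7} = -4 + \frac{\left(42 + 6 - 6\right) T a - 9}{7} = -4 + \frac{42 T a - 9}{7} = -4 + \frac{-9 + 42 T a}{7} = -4 + \left(- \frac{9}{7} + 6 T a\right) = - \frac{37}{7} + 6 T a$)
$\left(1281 + 1534\right) Z{\left(-24,37 \right)} = \left(1281 + 1534\right) \left(- \frac{37}{7} + 6 \left(-24\right) 37\right) = 2815 \left(- \frac{37}{7} - 5328\right) = 2815 \left(- \frac{37333}{7}\right) = - \frac{105092395}{7}$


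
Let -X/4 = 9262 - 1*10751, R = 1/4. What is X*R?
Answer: 1489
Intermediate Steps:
R = 1/4 ≈ 0.25000
X = 5956 (X = -4*(9262 - 1*10751) = -4*(9262 - 10751) = -4*(-1489) = 5956)
X*R = 5956*(1/4) = 1489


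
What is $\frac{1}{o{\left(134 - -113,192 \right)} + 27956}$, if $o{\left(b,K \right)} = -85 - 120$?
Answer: $\frac{1}{27751} \approx 3.6035 \cdot 10^{-5}$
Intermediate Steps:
$o{\left(b,K \right)} = -205$ ($o{\left(b,K \right)} = -85 - 120 = -205$)
$\frac{1}{o{\left(134 - -113,192 \right)} + 27956} = \frac{1}{-205 + 27956} = \frac{1}{27751}$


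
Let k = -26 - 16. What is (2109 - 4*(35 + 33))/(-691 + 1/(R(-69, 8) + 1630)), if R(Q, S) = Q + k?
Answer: -2790403/1049628 ≈ -2.6585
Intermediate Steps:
k = -42
R(Q, S) = -42 + Q (R(Q, S) = Q - 42 = -42 + Q)
(2109 - 4*(35 + 33))/(-691 + 1/(R(-69, 8) + 1630)) = (2109 - 4*(35 + 33))/(-691 + 1/((-42 - 69) + 1630)) = (2109 - 4*68)/(-691 + 1/(-111 + 1630)) = (2109 - 272)/(-691 + 1/1519) = 1837/(-691 + 1/1519) = 1837/(-1049628/1519) = 1837*(-1519/1049628) = -2790403/1049628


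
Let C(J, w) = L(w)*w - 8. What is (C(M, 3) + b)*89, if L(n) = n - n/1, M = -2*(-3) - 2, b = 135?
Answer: 11303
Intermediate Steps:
M = 4 (M = 6 - 2 = 4)
L(n) = 0 (L(n) = n - n = 0)
C(J, w) = -8 (C(J, w) = 0*w - 8 = 0 - 8 = -8)
(C(M, 3) + b)*89 = (-8 + 135)*89 = 127*89 = 11303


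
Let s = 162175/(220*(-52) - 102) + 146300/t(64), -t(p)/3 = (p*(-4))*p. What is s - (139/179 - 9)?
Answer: -36188389969/12693614592 ≈ -2.8509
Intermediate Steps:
t(p) = 12*p² (t(p) = -3*p*(-4)*p = -3*(-4*p)*p = -(-12)*p² = 12*p²)
s = -785328875/70914048 (s = 162175/(220*(-52) - 102) + 146300/((12*64²)) = 162175/(-11440 - 102) + 146300/((12*4096)) = 162175/(-11542) + 146300/49152 = 162175*(-1/11542) + 146300*(1/49152) = -162175/11542 + 36575/12288 = -785328875/70914048 ≈ -11.074)
s - (139/179 - 9) = -785328875/70914048 - (139/179 - 9) = -785328875/70914048 - 1*(-1472/179) = -785328875/70914048 + 1472/179 = -36188389969/12693614592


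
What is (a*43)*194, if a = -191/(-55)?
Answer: 1593322/55 ≈ 28970.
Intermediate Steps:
a = 191/55 (a = -191*(-1/55) = 191/55 ≈ 3.4727)
(a*43)*194 = ((191/55)*43)*194 = (8213/55)*194 = 1593322/55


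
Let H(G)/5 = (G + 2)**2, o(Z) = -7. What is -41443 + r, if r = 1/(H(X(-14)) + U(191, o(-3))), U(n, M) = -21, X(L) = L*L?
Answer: -8122786556/195999 ≈ -41443.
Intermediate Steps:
X(L) = L**2
H(G) = 5*(2 + G)**2 (H(G) = 5*(G + 2)**2 = 5*(2 + G)**2)
r = 1/195999 (r = 1/(5*(2 + (-14)**2)**2 - 21) = 1/(5*(2 + 196)**2 - 21) = 1/(5*198**2 - 21) = 1/(5*39204 - 21) = 1/(196020 - 21) = 1/195999 ≈ 5.1021e-6)
-41443 + r = -41443 + 1/195999 = -8122786556/195999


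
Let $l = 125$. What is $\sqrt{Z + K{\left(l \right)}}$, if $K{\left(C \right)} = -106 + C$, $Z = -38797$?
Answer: $i \sqrt{38778} \approx 196.92 i$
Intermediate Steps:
$\sqrt{Z + K{\left(l \right)}} = \sqrt{-38797 + \left(-106 + 125\right)} = \sqrt{-38797 + 19} = \sqrt{-38778} = i \sqrt{38778}$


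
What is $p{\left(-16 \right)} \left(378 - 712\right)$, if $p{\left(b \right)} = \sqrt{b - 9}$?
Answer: $- 1670 i \approx - 1670.0 i$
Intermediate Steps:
$p{\left(b \right)} = \sqrt{-9 + b}$
$p{\left(-16 \right)} \left(378 - 712\right) = \sqrt{-9 - 16} \left(378 - 712\right) = \sqrt{-25} \left(-334\right) = 5 i \left(-334\right) = - 1670 i$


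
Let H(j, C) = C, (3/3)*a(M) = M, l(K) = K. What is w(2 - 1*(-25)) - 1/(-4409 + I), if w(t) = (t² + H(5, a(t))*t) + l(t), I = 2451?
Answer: 2907631/1958 ≈ 1485.0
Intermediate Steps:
a(M) = M
w(t) = t + 2*t² (w(t) = (t² + t*t) + t = (t² + t²) + t = 2*t² + t = t + 2*t²)
w(2 - 1*(-25)) - 1/(-4409 + I) = (2 - 1*(-25))*(1 + 2*(2 - 1*(-25))) - 1/(-4409 + 2451) = (2 + 25)*(1 + 2*(2 + 25)) - 1/(-1958) = 27*(1 + 2*27) - 1*(-1/1958) = 27*(1 + 54) + 1/1958 = 27*55 + 1/1958 = 1485 + 1/1958 = 2907631/1958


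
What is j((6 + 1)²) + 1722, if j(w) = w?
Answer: 1771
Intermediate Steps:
j((6 + 1)²) + 1722 = (6 + 1)² + 1722 = 7² + 1722 = 49 + 1722 = 1771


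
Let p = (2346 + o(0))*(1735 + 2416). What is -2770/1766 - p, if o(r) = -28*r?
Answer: -8598872603/883 ≈ -9.7382e+6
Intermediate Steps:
p = 9738246 (p = (2346 - 28*0)*(1735 + 2416) = (2346 + 0)*4151 = 2346*4151 = 9738246)
-2770/1766 - p = -2770/1766 - 1*9738246 = -2770*1/1766 - 9738246 = -1385/883 - 9738246 = -8598872603/883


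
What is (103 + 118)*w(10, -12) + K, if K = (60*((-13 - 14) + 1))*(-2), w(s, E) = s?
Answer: 5330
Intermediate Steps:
K = 3120 (K = (60*(-27 + 1))*(-2) = (60*(-26))*(-2) = -1560*(-2) = 3120)
(103 + 118)*w(10, -12) + K = (103 + 118)*10 + 3120 = 221*10 + 3120 = 2210 + 3120 = 5330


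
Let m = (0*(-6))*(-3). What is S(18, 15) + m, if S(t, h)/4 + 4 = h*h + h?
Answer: 944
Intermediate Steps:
S(t, h) = -16 + 4*h + 4*h² (S(t, h) = -16 + 4*(h*h + h) = -16 + 4*(h² + h) = -16 + 4*(h + h²) = -16 + (4*h + 4*h²) = -16 + 4*h + 4*h²)
m = 0 (m = 0*(-3) = 0)
S(18, 15) + m = (-16 + 4*15 + 4*15²) + 0 = (-16 + 60 + 4*225) + 0 = (-16 + 60 + 900) + 0 = 944 + 0 = 944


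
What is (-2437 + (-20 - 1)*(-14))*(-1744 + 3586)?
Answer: -3947406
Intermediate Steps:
(-2437 + (-20 - 1)*(-14))*(-1744 + 3586) = (-2437 - 21*(-14))*1842 = (-2437 + 294)*1842 = -2143*1842 = -3947406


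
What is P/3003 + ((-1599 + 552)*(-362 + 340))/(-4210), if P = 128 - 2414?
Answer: -13132527/2107105 ≈ -6.2325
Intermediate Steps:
P = -2286
P/3003 + ((-1599 + 552)*(-362 + 340))/(-4210) = -2286/3003 + ((-1599 + 552)*(-362 + 340))/(-4210) = -2286*1/3003 - 1047*(-22)*(-1/4210) = -762/1001 + 23034*(-1/4210) = -762/1001 - 11517/2105 = -13132527/2107105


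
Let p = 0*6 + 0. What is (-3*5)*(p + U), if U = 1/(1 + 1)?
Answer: -15/2 ≈ -7.5000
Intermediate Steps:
U = ½ (U = 1/2 = ½ ≈ 0.50000)
p = 0 (p = 0 + 0 = 0)
(-3*5)*(p + U) = (-3*5)*(0 + ½) = -15*½ = -15/2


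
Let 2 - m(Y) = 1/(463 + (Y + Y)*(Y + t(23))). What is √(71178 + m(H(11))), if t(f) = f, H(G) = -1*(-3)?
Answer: √27273399361/619 ≈ 266.80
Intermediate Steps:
H(G) = 3
m(Y) = 2 - 1/(463 + 2*Y*(23 + Y)) (m(Y) = 2 - 1/(463 + (Y + Y)*(Y + 23)) = 2 - 1/(463 + (2*Y)*(23 + Y)) = 2 - 1/(463 + 2*Y*(23 + Y)))
√(71178 + m(H(11))) = √(71178 + (925 + 4*3² + 92*3)/(463 + 2*3² + 46*3)) = √(71178 + (925 + 4*9 + 276)/(463 + 2*9 + 138)) = √(71178 + (925 + 36 + 276)/(463 + 18 + 138)) = √(71178 + 1237/619) = √(44060419/619) = √27273399361/619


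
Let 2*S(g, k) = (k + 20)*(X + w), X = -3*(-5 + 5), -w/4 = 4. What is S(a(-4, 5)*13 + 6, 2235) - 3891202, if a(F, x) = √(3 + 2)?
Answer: -3909242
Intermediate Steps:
a(F, x) = √5
w = -16 (w = -4*4 = -16)
X = 0 (X = -3*0 = 0)
S(g, k) = -160 - 8*k (S(g, k) = ((k + 20)*(0 - 16))/2 = ((20 + k)*(-16))/2 = (-320 - 16*k)/2 = -160 - 8*k)
S(a(-4, 5)*13 + 6, 2235) - 3891202 = (-160 - 8*2235) - 3891202 = (-160 - 17880) - 3891202 = -18040 - 3891202 = -3909242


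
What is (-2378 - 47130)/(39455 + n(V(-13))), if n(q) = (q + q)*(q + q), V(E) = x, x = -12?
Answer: -49508/40031 ≈ -1.2367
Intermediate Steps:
V(E) = -12
n(q) = 4*q**2 (n(q) = (2*q)*(2*q) = 4*q**2)
(-2378 - 47130)/(39455 + n(V(-13))) = (-2378 - 47130)/(39455 + 4*(-12)**2) = -49508/(39455 + 4*144) = -49508/(39455 + 576) = -49508/40031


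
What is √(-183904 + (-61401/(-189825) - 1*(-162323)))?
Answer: 2*I*√864031076637/12655 ≈ 146.9*I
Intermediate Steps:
√(-183904 + (-61401/(-189825) - 1*(-162323))) = √(-183904 + (-61401*(-1/189825) + 162323)) = √(-183904 + (20467/63275 + 162323)) = √(-183904 + 10271008292/63275) = √(-1365517308/63275) = 2*I*√864031076637/12655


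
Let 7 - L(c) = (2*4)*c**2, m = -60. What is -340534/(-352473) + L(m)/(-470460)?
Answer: 56785460243/55274815860 ≈ 1.0273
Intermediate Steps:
L(c) = 7 - 8*c**2 (L(c) = 7 - 2*4*c**2 = 7 - 8*c**2)
-340534/(-352473) + L(m)/(-470460) = -340534/(-352473) + (7 - 8*(-60)**2)/(-470460) = -340534*(-1/352473) + (7 - 8*3600)*(-1/470460) = 340534/352473 + (7 - 28800)*(-1/470460) = 340534/352473 - 28793*(-1/470460) = 340534/352473 + 28793/470460 = 56785460243/55274815860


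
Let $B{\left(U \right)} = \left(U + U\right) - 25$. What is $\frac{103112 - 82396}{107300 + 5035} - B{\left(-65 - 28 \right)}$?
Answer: $\frac{23723401}{112335} \approx 211.18$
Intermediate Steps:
$B{\left(U \right)} = -25 + 2 U$ ($B{\left(U \right)} = 2 U - 25 = -25 + 2 U$)
$\frac{103112 - 82396}{107300 + 5035} - B{\left(-65 - 28 \right)} = \frac{103112 - 82396}{107300 + 5035} - \left(-25 + 2 \left(-65 - 28\right)\right) = \frac{20716}{112335} - \left(-25 + 2 \left(-65 - 28\right)\right) = 20716 \cdot \frac{1}{112335} - \left(-25 + 2 \left(-93\right)\right) = \frac{20716}{112335} - \left(-25 - 186\right) = \frac{20716}{112335} - -211 = \frac{20716}{112335} + 211 = \frac{23723401}{112335}$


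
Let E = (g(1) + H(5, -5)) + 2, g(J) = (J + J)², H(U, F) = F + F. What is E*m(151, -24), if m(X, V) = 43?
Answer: -172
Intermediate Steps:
H(U, F) = 2*F
g(J) = 4*J² (g(J) = (2*J)² = 4*J²)
E = -4 (E = (4*1² + 2*(-5)) + 2 = (4*1 - 10) + 2 = (4 - 10) + 2 = -6 + 2 = -4)
E*m(151, -24) = -4*43 = -172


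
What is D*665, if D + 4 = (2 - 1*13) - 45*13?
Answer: -399000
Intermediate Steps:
D = -600 (D = -4 + ((2 - 1*13) - 45*13) = -4 + ((2 - 13) - 585) = -4 + (-11 - 585) = -4 - 596 = -600)
D*665 = -600*665 = -399000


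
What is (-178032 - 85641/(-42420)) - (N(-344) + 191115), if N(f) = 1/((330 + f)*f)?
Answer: -897790126181/2432080 ≈ -3.6915e+5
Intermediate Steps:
N(f) = 1/(f*(330 + f))
(-178032 - 85641/(-42420)) - (N(-344) + 191115) = (-178032 - 85641/(-42420)) - (1/((-344)*(330 - 344)) + 191115) = (-178032 - 85641*(-1)/42420) - (-1/344/(-14) + 191115) = (-178032 - 1*(-28547/14140)) - (-1/344*(-1/14) + 191115) = (-178032 + 28547/14140) - (1/4816 + 191115) = -2517343933/14140 - 1*920409841/4816 = -2517343933/14140 - 920409841/4816 = -897790126181/2432080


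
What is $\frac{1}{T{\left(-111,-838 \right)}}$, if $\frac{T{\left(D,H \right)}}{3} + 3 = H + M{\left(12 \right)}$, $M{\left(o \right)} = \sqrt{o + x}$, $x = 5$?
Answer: $- \frac{841}{2121792} - \frac{\sqrt{17}}{2121792} \approx -0.00039831$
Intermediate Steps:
$M{\left(o \right)} = \sqrt{5 + o}$ ($M{\left(o \right)} = \sqrt{o + 5} = \sqrt{5 + o}$)
$T{\left(D,H \right)} = -9 + 3 H + 3 \sqrt{17}$ ($T{\left(D,H \right)} = -9 + 3 \left(H + \sqrt{5 + 12}\right) = -9 + 3 \left(H + \sqrt{17}\right) = -9 + \left(3 H + 3 \sqrt{17}\right) = -9 + 3 H + 3 \sqrt{17}$)
$\frac{1}{T{\left(-111,-838 \right)}} = \frac{1}{-9 + 3 \left(-838\right) + 3 \sqrt{17}} = \frac{1}{-9 - 2514 + 3 \sqrt{17}} = \frac{1}{-2523 + 3 \sqrt{17}}$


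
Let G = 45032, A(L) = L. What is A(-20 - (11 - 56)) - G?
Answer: -45007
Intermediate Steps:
A(-20 - (11 - 56)) - G = (-20 - (11 - 56)) - 1*45032 = (-20 - 1*(-45)) - 45032 = (-20 + 45) - 45032 = 25 - 45032 = -45007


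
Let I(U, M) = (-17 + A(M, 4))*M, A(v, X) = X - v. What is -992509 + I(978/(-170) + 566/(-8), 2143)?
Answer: -5612817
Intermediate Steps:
I(U, M) = M*(-13 - M) (I(U, M) = (-17 + (4 - M))*M = (-13 - M)*M = M*(-13 - M))
-992509 + I(978/(-170) + 566/(-8), 2143) = -992509 - 1*2143*(13 + 2143) = -992509 - 1*2143*2156 = -992509 - 4620308 = -5612817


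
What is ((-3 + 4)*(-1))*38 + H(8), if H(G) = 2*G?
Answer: -22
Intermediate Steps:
((-3 + 4)*(-1))*38 + H(8) = ((-3 + 4)*(-1))*38 + 2*8 = (1*(-1))*38 + 16 = -1*38 + 16 = -38 + 16 = -22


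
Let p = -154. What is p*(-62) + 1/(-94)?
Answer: 897511/94 ≈ 9548.0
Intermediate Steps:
p*(-62) + 1/(-94) = -154*(-62) + 1/(-94) = 9548 - 1/94 = 897511/94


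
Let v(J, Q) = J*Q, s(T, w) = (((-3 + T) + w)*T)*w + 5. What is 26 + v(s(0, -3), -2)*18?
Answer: -154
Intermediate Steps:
s(T, w) = 5 + T*w*(-3 + T + w) (s(T, w) = ((-3 + T + w)*T)*w + 5 = (T*(-3 + T + w))*w + 5 = T*w*(-3 + T + w) + 5 = 5 + T*w*(-3 + T + w))
26 + v(s(0, -3), -2)*18 = 26 + ((5 + 0*(-3)² - 3*0² - 3*0*(-3))*(-2))*18 = 26 + ((5 + 0*9 - 3*0 + 0)*(-2))*18 = 26 + ((5 + 0 + 0 + 0)*(-2))*18 = 26 + (5*(-2))*18 = 26 - 10*18 = 26 - 180 = -154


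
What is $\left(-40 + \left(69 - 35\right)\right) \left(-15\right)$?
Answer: $90$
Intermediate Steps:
$\left(-40 + \left(69 - 35\right)\right) \left(-15\right) = \left(-40 + 34\right) \left(-15\right) = \left(-6\right) \left(-15\right) = 90$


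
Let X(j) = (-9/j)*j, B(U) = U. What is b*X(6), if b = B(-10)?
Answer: 90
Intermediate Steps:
b = -10
X(j) = -9
b*X(6) = -10*(-9) = 90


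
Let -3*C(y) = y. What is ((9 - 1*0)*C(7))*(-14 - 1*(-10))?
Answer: 84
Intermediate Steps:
C(y) = -y/3
((9 - 1*0)*C(7))*(-14 - 1*(-10)) = ((9 - 1*0)*(-⅓*7))*(-14 - 1*(-10)) = ((9 + 0)*(-7/3))*(-14 + 10) = (9*(-7/3))*(-4) = -21*(-4) = 84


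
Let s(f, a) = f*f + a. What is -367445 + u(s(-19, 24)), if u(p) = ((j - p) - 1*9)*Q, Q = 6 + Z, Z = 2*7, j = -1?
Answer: -375345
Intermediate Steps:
Z = 14
Q = 20 (Q = 6 + 14 = 20)
s(f, a) = a + f**2 (s(f, a) = f**2 + a = a + f**2)
u(p) = -200 - 20*p (u(p) = ((-1 - p) - 1*9)*20 = ((-1 - p) - 9)*20 = (-10 - p)*20 = -200 - 20*p)
-367445 + u(s(-19, 24)) = -367445 + (-200 - 20*(24 + (-19)**2)) = -367445 + (-200 - 20*(24 + 361)) = -367445 + (-200 - 20*385) = -367445 + (-200 - 7700) = -367445 - 7900 = -375345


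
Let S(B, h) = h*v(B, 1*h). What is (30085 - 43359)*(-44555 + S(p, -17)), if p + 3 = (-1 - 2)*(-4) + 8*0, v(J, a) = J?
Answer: 593453992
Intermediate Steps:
p = 9 (p = -3 + ((-1 - 2)*(-4) + 8*0) = -3 + (-3*(-4) + 0) = -3 + (12 + 0) = -3 + 12 = 9)
S(B, h) = B*h (S(B, h) = h*B = B*h)
(30085 - 43359)*(-44555 + S(p, -17)) = (30085 - 43359)*(-44555 + 9*(-17)) = -13274*(-44555 - 153) = -13274*(-44708) = 593453992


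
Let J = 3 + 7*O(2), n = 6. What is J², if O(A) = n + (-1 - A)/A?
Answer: 4761/4 ≈ 1190.3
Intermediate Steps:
O(A) = 6 + (-1 - A)/A
J = 69/2 (J = 3 + 7*(5 - 1/2) = 3 + 7*(5 - 1*½) = 3 + 7*(5 - ½) = 3 + 7*(9/2) = 3 + 63/2 = 69/2 ≈ 34.500)
J² = (69/2)² = 4761/4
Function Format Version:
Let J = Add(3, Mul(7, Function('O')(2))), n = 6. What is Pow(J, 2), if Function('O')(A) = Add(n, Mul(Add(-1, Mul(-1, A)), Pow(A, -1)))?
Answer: Rational(4761, 4) ≈ 1190.3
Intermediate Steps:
Function('O')(A) = Add(6, Mul(Pow(A, -1), Add(-1, Mul(-1, A)))) (Function('O')(A) = Add(6, Mul(Add(-1, Mul(-1, A)), Pow(A, -1))) = Add(6, Mul(Pow(A, -1), Add(-1, Mul(-1, A)))))
J = Rational(69, 2) (J = Add(3, Mul(7, Add(5, Mul(-1, Pow(2, -1))))) = Add(3, Mul(7, Add(5, Mul(-1, Rational(1, 2))))) = Add(3, Mul(7, Add(5, Rational(-1, 2)))) = Add(3, Mul(7, Rational(9, 2))) = Add(3, Rational(63, 2)) = Rational(69, 2) ≈ 34.500)
Pow(J, 2) = Pow(Rational(69, 2), 2) = Rational(4761, 4)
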